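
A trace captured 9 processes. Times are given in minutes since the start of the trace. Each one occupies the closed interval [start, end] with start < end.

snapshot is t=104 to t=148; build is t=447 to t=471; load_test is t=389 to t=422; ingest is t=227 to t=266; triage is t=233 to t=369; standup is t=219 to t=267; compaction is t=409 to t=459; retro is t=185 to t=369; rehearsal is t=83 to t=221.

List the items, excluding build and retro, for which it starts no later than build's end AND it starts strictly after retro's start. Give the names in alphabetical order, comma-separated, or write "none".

Conditions: its start is no later than build's end (X.start <= t=471) AND its start is strictly after retro's start (X.start > t=185).
compaction: start t=409 <= t=471? ✓; start t=409 > t=185? ✓ → yes.
ingest: start t=227 <= t=471? ✓; start t=227 > t=185? ✓ → yes.
load_test: start t=389 <= t=471? ✓; start t=389 > t=185? ✓ → yes.
rehearsal: start t=83 <= t=471? ✓; start t=83 > t=185? ✗ → no.
snapshot: start t=104 <= t=471? ✓; start t=104 > t=185? ✗ → no.
standup: start t=219 <= t=471? ✓; start t=219 > t=185? ✓ → yes.
triage: start t=233 <= t=471? ✓; start t=233 > t=185? ✓ → yes.
Result: compaction, ingest, load_test, standup, triage.

compaction, ingest, load_test, standup, triage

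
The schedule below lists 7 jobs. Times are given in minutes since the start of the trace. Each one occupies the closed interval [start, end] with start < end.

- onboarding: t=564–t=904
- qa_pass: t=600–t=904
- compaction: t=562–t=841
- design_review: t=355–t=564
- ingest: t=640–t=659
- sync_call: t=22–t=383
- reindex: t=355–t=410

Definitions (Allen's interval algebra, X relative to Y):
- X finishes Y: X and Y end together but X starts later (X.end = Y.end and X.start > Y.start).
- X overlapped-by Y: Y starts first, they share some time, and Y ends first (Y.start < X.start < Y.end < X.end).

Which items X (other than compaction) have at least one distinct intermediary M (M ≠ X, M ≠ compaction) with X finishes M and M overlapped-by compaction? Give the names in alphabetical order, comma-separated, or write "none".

Target compaction = [t=562, t=841].
Intermediaries M with M overlapped-by compaction: onboarding, qa_pass.
Via onboarding — items with X finishes onboarding: qa_pass.
Via qa_pass — items with X finishes qa_pass: none.
Union: qa_pass.

qa_pass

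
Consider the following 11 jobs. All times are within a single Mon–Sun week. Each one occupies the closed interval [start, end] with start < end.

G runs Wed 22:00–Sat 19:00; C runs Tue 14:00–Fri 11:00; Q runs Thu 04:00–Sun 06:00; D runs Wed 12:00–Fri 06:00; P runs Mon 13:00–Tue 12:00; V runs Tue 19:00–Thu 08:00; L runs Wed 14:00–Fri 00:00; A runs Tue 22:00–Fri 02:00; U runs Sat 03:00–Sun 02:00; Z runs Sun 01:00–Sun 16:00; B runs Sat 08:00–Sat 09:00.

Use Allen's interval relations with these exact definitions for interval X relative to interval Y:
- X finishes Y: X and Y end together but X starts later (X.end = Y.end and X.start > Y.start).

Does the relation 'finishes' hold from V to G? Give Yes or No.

No

V = [Tue 19:00, Thu 08:00], G = [Wed 22:00, Sat 19:00].
Actual relation of V to G: overlaps.
Asked whether 'finishes' holds → No.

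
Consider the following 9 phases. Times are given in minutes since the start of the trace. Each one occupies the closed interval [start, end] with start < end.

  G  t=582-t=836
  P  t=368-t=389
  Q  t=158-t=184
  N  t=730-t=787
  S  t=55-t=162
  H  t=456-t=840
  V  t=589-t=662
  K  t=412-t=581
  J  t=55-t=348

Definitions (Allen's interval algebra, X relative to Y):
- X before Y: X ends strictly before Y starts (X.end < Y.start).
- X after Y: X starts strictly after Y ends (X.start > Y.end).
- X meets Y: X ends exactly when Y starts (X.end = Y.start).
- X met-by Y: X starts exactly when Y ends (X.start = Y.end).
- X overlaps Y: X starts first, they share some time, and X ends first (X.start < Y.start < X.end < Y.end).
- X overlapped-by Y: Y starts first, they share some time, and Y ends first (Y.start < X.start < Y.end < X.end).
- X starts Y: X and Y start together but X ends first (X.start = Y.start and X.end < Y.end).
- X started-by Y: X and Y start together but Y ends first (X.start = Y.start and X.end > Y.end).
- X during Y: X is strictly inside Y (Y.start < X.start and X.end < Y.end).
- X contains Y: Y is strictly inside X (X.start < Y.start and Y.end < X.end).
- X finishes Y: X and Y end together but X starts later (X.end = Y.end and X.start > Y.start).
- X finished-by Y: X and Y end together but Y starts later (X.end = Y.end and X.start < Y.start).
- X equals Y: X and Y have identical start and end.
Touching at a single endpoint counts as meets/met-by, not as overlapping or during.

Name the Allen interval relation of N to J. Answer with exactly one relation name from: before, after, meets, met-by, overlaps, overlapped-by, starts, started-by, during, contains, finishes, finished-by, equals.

after

N = [t=730, t=787]; J = [t=55, t=348].
Compare endpoints: N.start > J.start, N.start > J.end, N.end > J.start, N.end > J.end.
That pattern is 'after'.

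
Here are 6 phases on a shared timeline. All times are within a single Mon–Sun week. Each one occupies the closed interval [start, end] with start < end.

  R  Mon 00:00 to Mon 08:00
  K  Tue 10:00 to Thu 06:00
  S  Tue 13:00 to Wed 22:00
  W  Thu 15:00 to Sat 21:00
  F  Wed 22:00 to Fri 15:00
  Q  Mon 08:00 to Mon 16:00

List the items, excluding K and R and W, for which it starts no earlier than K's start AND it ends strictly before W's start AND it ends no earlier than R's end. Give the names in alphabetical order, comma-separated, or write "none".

S

Conditions: its start is no earlier than K's start (X.start >= Tue 10:00) AND its end is strictly before W's start (X.end < Thu 15:00) AND its end is no earlier than R's end (X.end >= Mon 08:00).
F: start Wed 22:00 >= Tue 10:00? ✓; end Fri 15:00 < Thu 15:00? ✗; end Fri 15:00 >= Mon 08:00? ✓ → no.
Q: start Mon 08:00 >= Tue 10:00? ✗; end Mon 16:00 < Thu 15:00? ✓; end Mon 16:00 >= Mon 08:00? ✓ → no.
S: start Tue 13:00 >= Tue 10:00? ✓; end Wed 22:00 < Thu 15:00? ✓; end Wed 22:00 >= Mon 08:00? ✓ → yes.
Result: S.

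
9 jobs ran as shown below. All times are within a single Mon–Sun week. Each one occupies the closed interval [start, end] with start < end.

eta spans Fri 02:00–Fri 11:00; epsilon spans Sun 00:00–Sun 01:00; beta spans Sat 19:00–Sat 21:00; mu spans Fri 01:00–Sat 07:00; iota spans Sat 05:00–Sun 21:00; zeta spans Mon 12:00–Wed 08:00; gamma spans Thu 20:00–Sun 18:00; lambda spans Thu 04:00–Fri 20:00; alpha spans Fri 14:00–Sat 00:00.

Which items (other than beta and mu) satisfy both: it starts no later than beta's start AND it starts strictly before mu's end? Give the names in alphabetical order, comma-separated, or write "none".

Conditions: its start is no later than beta's start (X.start <= Sat 19:00) AND its start is strictly before mu's end (X.start < Sat 07:00).
alpha: start Fri 14:00 <= Sat 19:00? ✓; start Fri 14:00 < Sat 07:00? ✓ → yes.
epsilon: start Sun 00:00 <= Sat 19:00? ✗; start Sun 00:00 < Sat 07:00? ✗ → no.
eta: start Fri 02:00 <= Sat 19:00? ✓; start Fri 02:00 < Sat 07:00? ✓ → yes.
gamma: start Thu 20:00 <= Sat 19:00? ✓; start Thu 20:00 < Sat 07:00? ✓ → yes.
iota: start Sat 05:00 <= Sat 19:00? ✓; start Sat 05:00 < Sat 07:00? ✓ → yes.
lambda: start Thu 04:00 <= Sat 19:00? ✓; start Thu 04:00 < Sat 07:00? ✓ → yes.
zeta: start Mon 12:00 <= Sat 19:00? ✓; start Mon 12:00 < Sat 07:00? ✓ → yes.
Result: alpha, eta, gamma, iota, lambda, zeta.

alpha, eta, gamma, iota, lambda, zeta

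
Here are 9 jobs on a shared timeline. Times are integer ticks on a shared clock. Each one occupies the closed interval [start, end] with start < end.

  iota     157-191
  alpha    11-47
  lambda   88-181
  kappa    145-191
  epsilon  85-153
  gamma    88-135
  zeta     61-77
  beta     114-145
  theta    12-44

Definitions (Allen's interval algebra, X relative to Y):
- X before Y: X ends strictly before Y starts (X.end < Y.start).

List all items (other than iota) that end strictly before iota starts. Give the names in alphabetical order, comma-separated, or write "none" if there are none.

alpha, beta, epsilon, gamma, theta, zeta

Target iota = [157, 191].
alpha [11, 47] → before → yes.
beta [114, 145] → before → yes.
epsilon [85, 153] → before → yes.
gamma [88, 135] → before → yes.
kappa [145, 191] → finished-by → no.
lambda [88, 181] → overlaps → no.
theta [12, 44] → before → yes.
zeta [61, 77] → before → yes.
Result: alpha, beta, epsilon, gamma, theta, zeta.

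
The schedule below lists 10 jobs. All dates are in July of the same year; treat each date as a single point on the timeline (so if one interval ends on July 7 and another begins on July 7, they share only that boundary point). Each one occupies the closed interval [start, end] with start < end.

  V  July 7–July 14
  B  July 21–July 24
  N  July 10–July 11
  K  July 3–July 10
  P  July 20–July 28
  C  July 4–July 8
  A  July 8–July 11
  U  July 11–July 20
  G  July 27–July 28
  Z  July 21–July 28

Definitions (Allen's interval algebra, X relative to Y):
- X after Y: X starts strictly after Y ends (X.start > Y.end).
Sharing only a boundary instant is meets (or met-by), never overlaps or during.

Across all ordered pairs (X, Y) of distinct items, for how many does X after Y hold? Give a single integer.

27

Checking all 90 ordered pairs for relation 'after'; matching pairs in alphabetical order:
(B, A): B after A ✓
(B, C): B after C ✓
(B, K): B after K ✓
(B, N): B after N ✓
(B, U): B after U ✓
(B, V): B after V ✓
(G, A): G after A ✓
(G, B): G after B ✓
(G, C): G after C ✓
(G, K): G after K ✓
(G, N): G after N ✓
(G, U): G after U ✓
(G, V): G after V ✓
(N, C): N after C ✓
(P, A): P after A ✓
(P, C): P after C ✓
(P, K): P after K ✓
(P, N): P after N ✓
(P, V): P after V ✓
(U, C): U after C ✓
(U, K): U after K ✓
(Z, A): Z after A ✓
(Z, C): Z after C ✓
(Z, K): Z after K ✓
... plus 3 further pairs not listed.
Count: 27.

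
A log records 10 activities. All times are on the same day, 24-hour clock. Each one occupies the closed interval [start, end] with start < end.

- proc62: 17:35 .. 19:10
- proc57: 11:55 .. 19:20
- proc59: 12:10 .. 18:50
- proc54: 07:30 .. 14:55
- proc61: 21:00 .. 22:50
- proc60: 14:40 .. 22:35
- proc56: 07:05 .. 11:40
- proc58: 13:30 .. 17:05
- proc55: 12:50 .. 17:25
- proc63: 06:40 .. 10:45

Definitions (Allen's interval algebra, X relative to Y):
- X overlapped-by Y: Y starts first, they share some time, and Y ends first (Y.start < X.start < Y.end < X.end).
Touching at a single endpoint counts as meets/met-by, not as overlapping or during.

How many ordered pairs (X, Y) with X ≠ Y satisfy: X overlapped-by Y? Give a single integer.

Checking all 90 ordered pairs for relation 'overlapped-by'; matching pairs in alphabetical order:
(proc54, proc56): proc54 overlapped-by proc56 ✓
(proc54, proc63): proc54 overlapped-by proc63 ✓
(proc55, proc54): proc55 overlapped-by proc54 ✓
(proc56, proc63): proc56 overlapped-by proc63 ✓
(proc57, proc54): proc57 overlapped-by proc54 ✓
(proc58, proc54): proc58 overlapped-by proc54 ✓
(proc59, proc54): proc59 overlapped-by proc54 ✓
(proc60, proc54): proc60 overlapped-by proc54 ✓
(proc60, proc55): proc60 overlapped-by proc55 ✓
(proc60, proc57): proc60 overlapped-by proc57 ✓
(proc60, proc58): proc60 overlapped-by proc58 ✓
(proc60, proc59): proc60 overlapped-by proc59 ✓
(proc61, proc60): proc61 overlapped-by proc60 ✓
(proc62, proc59): proc62 overlapped-by proc59 ✓
Count: 14.

14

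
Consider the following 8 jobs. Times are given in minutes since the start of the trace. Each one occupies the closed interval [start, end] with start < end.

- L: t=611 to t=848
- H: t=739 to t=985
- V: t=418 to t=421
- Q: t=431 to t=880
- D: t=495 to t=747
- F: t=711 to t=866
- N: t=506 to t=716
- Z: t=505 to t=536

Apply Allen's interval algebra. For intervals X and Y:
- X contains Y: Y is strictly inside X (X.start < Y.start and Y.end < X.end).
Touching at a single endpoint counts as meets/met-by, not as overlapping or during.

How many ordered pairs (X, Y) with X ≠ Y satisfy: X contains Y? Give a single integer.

Checking all 56 ordered pairs for relation 'contains'; matching pairs in alphabetical order:
(D, N): D contains N ✓
(D, Z): D contains Z ✓
(Q, D): Q contains D ✓
(Q, F): Q contains F ✓
(Q, L): Q contains L ✓
(Q, N): Q contains N ✓
(Q, Z): Q contains Z ✓
Count: 7.

7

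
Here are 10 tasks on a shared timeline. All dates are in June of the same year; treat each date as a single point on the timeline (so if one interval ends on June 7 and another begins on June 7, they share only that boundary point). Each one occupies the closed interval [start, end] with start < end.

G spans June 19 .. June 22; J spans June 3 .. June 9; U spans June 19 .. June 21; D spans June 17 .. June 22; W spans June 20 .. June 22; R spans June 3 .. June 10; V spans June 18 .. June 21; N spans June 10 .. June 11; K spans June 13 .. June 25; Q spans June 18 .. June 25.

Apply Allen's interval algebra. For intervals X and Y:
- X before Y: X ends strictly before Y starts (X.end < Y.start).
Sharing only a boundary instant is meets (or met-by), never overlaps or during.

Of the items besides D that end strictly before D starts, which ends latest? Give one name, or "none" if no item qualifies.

N

Target D = [June 17, June 22].
G [June 19, June 22] → finishes → excluded.
J [June 3, June 9] → before → candidate.
K [June 13, June 25] → contains → excluded.
N [June 10, June 11] → before → candidate.
Q [June 18, June 25] → overlapped-by → excluded.
R [June 3, June 10] → before → candidate.
U [June 19, June 21] → during → excluded.
V [June 18, June 21] → during → excluded.
W [June 20, June 22] → finishes → excluded.
Among candidates, latest end is June 11 → N.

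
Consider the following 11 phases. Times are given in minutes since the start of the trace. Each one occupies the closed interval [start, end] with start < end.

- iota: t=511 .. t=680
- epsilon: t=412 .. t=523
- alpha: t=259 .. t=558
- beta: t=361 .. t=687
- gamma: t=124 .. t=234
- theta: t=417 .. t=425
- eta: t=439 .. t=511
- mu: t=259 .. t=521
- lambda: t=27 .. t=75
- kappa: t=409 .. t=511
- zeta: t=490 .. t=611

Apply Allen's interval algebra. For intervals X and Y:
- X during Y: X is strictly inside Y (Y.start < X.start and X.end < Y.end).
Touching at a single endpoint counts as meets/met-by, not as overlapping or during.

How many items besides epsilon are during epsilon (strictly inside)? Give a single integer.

Target epsilon = [t=412, t=523].
alpha [t=259, t=558] → contains → no.
beta [t=361, t=687] → contains → no.
eta [t=439, t=511] → during → counts.
gamma [t=124, t=234] → before → no.
iota [t=511, t=680] → overlapped-by → no.
kappa [t=409, t=511] → overlaps → no.
lambda [t=27, t=75] → before → no.
mu [t=259, t=521] → overlaps → no.
theta [t=417, t=425] → during → counts.
zeta [t=490, t=611] → overlapped-by → no.
Total: 2.

2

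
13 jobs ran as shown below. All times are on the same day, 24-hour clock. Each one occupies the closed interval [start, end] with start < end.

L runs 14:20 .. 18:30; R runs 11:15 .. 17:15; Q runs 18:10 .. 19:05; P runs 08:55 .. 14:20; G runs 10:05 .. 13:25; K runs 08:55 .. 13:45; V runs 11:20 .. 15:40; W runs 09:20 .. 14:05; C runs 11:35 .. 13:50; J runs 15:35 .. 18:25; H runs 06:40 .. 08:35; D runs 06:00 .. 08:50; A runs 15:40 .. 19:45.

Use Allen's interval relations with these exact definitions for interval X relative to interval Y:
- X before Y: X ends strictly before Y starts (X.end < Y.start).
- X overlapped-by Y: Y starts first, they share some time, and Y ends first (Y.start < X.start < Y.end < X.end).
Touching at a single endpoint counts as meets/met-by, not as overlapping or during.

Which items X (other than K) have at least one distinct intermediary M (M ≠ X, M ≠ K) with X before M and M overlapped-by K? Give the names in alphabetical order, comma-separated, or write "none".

D, H

Target K = [08:55, 13:45].
Intermediaries M with M overlapped-by K: C, R, V, W.
Via C — items with X before C: D, H.
Via R — items with X before R: D, H.
Via V — items with X before V: D, H.
Via W — items with X before W: D, H.
Union: D, H.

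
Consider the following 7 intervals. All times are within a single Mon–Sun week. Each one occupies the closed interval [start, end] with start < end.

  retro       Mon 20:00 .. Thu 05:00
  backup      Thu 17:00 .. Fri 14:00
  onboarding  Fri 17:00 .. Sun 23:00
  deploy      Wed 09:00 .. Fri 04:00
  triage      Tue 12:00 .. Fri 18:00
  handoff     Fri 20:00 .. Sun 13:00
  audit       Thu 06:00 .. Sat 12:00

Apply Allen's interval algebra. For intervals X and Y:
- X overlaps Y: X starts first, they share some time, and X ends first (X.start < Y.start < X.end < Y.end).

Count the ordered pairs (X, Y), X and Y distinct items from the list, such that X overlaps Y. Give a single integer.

8

Checking all 42 ordered pairs for relation 'overlaps'; matching pairs in alphabetical order:
(audit, handoff): audit overlaps handoff ✓
(audit, onboarding): audit overlaps onboarding ✓
(deploy, audit): deploy overlaps audit ✓
(deploy, backup): deploy overlaps backup ✓
(retro, deploy): retro overlaps deploy ✓
(retro, triage): retro overlaps triage ✓
(triage, audit): triage overlaps audit ✓
(triage, onboarding): triage overlaps onboarding ✓
Count: 8.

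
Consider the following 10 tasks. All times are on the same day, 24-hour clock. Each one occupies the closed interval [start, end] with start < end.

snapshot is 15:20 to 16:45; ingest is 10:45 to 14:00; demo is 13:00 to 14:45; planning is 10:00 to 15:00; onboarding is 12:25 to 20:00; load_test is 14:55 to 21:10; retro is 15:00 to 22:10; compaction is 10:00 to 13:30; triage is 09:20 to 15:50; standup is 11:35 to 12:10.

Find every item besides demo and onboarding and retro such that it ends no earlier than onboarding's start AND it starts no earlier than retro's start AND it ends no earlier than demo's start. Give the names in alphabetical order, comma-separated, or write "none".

Conditions: its end is no earlier than onboarding's start (X.end >= 12:25) AND its start is no earlier than retro's start (X.start >= 15:00) AND its end is no earlier than demo's start (X.end >= 13:00).
compaction: end 13:30 >= 12:25? ✓; start 10:00 >= 15:00? ✗; end 13:30 >= 13:00? ✓ → no.
ingest: end 14:00 >= 12:25? ✓; start 10:45 >= 15:00? ✗; end 14:00 >= 13:00? ✓ → no.
load_test: end 21:10 >= 12:25? ✓; start 14:55 >= 15:00? ✗; end 21:10 >= 13:00? ✓ → no.
planning: end 15:00 >= 12:25? ✓; start 10:00 >= 15:00? ✗; end 15:00 >= 13:00? ✓ → no.
snapshot: end 16:45 >= 12:25? ✓; start 15:20 >= 15:00? ✓; end 16:45 >= 13:00? ✓ → yes.
standup: end 12:10 >= 12:25? ✗; start 11:35 >= 15:00? ✗; end 12:10 >= 13:00? ✗ → no.
triage: end 15:50 >= 12:25? ✓; start 09:20 >= 15:00? ✗; end 15:50 >= 13:00? ✓ → no.
Result: snapshot.

snapshot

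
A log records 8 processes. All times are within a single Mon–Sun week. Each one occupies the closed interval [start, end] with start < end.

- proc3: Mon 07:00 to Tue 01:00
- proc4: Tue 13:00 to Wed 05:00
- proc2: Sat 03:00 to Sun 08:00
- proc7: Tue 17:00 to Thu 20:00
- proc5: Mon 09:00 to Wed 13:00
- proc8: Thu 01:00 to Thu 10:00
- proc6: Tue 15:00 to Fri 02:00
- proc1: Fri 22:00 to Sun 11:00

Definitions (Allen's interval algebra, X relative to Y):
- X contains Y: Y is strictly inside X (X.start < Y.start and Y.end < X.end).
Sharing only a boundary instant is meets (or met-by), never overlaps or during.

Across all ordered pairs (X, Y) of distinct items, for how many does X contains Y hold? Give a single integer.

5

Checking all 56 ordered pairs for relation 'contains'; matching pairs in alphabetical order:
(proc1, proc2): proc1 contains proc2 ✓
(proc5, proc4): proc5 contains proc4 ✓
(proc6, proc7): proc6 contains proc7 ✓
(proc6, proc8): proc6 contains proc8 ✓
(proc7, proc8): proc7 contains proc8 ✓
Count: 5.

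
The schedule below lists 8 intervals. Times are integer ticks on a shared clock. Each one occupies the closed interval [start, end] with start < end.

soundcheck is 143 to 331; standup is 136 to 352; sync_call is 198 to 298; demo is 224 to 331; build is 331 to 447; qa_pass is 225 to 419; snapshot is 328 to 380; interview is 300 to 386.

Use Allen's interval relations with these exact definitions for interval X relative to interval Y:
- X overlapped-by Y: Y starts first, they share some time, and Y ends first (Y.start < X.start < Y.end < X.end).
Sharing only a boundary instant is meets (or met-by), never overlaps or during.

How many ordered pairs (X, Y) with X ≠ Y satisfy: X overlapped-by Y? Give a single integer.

15

Checking all 56 ordered pairs for relation 'overlapped-by'; matching pairs in alphabetical order:
(build, interview): build overlapped-by interview ✓
(build, qa_pass): build overlapped-by qa_pass ✓
(build, snapshot): build overlapped-by snapshot ✓
(build, standup): build overlapped-by standup ✓
(demo, sync_call): demo overlapped-by sync_call ✓
(interview, demo): interview overlapped-by demo ✓
(interview, soundcheck): interview overlapped-by soundcheck ✓
(interview, standup): interview overlapped-by standup ✓
(qa_pass, demo): qa_pass overlapped-by demo ✓
(qa_pass, soundcheck): qa_pass overlapped-by soundcheck ✓
(qa_pass, standup): qa_pass overlapped-by standup ✓
(qa_pass, sync_call): qa_pass overlapped-by sync_call ✓
(snapshot, demo): snapshot overlapped-by demo ✓
(snapshot, soundcheck): snapshot overlapped-by soundcheck ✓
(snapshot, standup): snapshot overlapped-by standup ✓
Count: 15.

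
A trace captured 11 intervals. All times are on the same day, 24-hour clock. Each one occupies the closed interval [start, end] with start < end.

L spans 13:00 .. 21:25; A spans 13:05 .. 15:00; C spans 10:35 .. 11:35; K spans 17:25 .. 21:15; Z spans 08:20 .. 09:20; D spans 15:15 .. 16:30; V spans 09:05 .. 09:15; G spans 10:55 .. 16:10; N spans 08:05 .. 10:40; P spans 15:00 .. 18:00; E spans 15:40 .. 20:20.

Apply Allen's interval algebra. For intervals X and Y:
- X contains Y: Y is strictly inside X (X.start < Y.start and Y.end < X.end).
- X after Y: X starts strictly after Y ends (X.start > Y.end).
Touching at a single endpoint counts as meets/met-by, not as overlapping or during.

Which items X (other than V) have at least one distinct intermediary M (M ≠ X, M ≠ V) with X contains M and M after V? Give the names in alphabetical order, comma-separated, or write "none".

G, L, P

Target V = [09:05, 09:15].
Intermediaries M with M after V: A, C, D, E, G, K, L, P.
Via A — items with X contains A: G, L.
Via C — items with X contains C: none.
Via D — items with X contains D: L, P.
Via E — items with X contains E: L.
Via G — items with X contains G: none.
Via K — items with X contains K: L.
Via L — items with X contains L: none.
Via P — items with X contains P: L.
Union: G, L, P.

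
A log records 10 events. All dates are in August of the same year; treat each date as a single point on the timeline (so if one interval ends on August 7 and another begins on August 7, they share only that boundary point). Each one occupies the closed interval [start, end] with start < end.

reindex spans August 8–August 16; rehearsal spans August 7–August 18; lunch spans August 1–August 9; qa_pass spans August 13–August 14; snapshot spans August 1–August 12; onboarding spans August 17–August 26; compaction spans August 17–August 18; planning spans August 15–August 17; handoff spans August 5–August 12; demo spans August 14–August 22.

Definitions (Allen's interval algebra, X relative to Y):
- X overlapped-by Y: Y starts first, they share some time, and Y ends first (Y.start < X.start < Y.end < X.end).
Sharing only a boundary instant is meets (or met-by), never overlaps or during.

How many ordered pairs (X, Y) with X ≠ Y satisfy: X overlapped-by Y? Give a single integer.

12

Checking all 90 ordered pairs for relation 'overlapped-by'; matching pairs in alphabetical order:
(demo, rehearsal): demo overlapped-by rehearsal ✓
(demo, reindex): demo overlapped-by reindex ✓
(handoff, lunch): handoff overlapped-by lunch ✓
(onboarding, demo): onboarding overlapped-by demo ✓
(onboarding, rehearsal): onboarding overlapped-by rehearsal ✓
(planning, reindex): planning overlapped-by reindex ✓
(rehearsal, handoff): rehearsal overlapped-by handoff ✓
(rehearsal, lunch): rehearsal overlapped-by lunch ✓
(rehearsal, snapshot): rehearsal overlapped-by snapshot ✓
(reindex, handoff): reindex overlapped-by handoff ✓
(reindex, lunch): reindex overlapped-by lunch ✓
(reindex, snapshot): reindex overlapped-by snapshot ✓
Count: 12.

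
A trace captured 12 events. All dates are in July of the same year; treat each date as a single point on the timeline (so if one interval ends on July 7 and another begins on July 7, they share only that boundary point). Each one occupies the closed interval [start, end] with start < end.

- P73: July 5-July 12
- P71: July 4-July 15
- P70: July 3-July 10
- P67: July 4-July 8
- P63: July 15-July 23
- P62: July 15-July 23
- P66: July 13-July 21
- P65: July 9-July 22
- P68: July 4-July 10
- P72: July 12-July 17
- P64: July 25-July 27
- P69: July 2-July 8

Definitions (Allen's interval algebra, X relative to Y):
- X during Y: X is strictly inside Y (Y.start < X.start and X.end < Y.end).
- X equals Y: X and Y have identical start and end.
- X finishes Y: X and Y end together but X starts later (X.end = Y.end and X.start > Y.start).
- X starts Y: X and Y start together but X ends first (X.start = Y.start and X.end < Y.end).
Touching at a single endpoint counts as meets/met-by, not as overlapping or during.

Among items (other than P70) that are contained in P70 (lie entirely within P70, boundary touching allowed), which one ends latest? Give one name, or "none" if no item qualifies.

Target P70 = [July 3, July 10].
P62 [July 15, July 23] → after → excluded.
P63 [July 15, July 23] → after → excluded.
P64 [July 25, July 27] → after → excluded.
P65 [July 9, July 22] → overlapped-by → excluded.
P66 [July 13, July 21] → after → excluded.
P67 [July 4, July 8] → during → candidate.
P68 [July 4, July 10] → finishes → candidate.
P69 [July 2, July 8] → overlaps → excluded.
P71 [July 4, July 15] → overlapped-by → excluded.
P72 [July 12, July 17] → after → excluded.
P73 [July 5, July 12] → overlapped-by → excluded.
Among candidates, latest end is July 10 → P68.

P68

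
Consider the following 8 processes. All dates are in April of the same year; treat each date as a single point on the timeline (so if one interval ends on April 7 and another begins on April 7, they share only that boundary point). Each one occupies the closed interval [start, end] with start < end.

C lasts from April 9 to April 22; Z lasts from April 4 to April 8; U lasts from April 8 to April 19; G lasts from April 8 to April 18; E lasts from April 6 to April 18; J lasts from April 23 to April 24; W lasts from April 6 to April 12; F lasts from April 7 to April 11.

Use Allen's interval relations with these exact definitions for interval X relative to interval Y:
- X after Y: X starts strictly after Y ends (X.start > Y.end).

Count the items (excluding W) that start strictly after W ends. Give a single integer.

Target W = [April 6, April 12].
C [April 9, April 22] → overlapped-by → no.
E [April 6, April 18] → started-by → no.
F [April 7, April 11] → during → no.
G [April 8, April 18] → overlapped-by → no.
J [April 23, April 24] → after → counts.
U [April 8, April 19] → overlapped-by → no.
Z [April 4, April 8] → overlaps → no.
Total: 1.

1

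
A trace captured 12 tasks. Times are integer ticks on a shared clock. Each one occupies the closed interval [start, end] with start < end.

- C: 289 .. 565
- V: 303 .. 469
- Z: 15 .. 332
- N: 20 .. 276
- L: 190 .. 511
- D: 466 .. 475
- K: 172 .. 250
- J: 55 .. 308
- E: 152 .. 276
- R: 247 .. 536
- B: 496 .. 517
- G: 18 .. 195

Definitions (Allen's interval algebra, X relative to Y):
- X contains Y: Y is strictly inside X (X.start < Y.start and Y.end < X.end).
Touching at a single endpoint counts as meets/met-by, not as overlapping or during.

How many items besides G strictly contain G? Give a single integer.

1

Target G = [18, 195].
B [496, 517] → after → no.
C [289, 565] → after → no.
D [466, 475] → after → no.
E [152, 276] → overlapped-by → no.
J [55, 308] → overlapped-by → no.
K [172, 250] → overlapped-by → no.
L [190, 511] → overlapped-by → no.
N [20, 276] → overlapped-by → no.
R [247, 536] → after → no.
V [303, 469] → after → no.
Z [15, 332] → contains → counts.
Total: 1.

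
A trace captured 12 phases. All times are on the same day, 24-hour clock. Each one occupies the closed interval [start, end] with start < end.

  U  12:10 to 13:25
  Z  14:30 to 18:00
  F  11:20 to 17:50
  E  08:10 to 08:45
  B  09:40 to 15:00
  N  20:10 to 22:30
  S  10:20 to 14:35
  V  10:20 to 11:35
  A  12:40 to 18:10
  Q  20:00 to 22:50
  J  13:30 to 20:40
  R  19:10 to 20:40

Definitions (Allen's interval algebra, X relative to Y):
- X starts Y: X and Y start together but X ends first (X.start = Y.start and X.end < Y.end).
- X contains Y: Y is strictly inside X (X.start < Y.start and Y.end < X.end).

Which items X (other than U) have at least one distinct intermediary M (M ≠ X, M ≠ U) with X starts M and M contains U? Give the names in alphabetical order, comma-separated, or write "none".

Target U = [12:10, 13:25].
Intermediaries M with M contains U: B, F, S.
Via B — items with X starts B: none.
Via F — items with X starts F: none.
Via S — items with X starts S: V.
Union: V.

V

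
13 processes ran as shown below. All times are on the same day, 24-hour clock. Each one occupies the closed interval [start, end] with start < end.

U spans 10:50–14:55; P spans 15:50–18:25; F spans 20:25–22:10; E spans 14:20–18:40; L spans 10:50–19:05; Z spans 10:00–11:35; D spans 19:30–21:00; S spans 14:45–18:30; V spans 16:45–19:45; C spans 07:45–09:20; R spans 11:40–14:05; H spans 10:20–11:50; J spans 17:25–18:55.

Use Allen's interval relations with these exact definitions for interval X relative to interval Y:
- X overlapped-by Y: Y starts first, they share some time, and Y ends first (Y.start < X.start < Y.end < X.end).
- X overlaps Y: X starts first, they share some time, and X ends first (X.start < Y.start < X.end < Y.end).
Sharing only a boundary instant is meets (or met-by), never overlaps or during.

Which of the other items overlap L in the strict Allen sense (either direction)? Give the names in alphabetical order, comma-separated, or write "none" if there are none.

Target L = [10:50, 19:05].
C [07:45, 09:20] → before → no.
D [19:30, 21:00] → after → no.
E [14:20, 18:40] → during → no.
F [20:25, 22:10] → after → no.
H [10:20, 11:50] → overlaps → yes.
J [17:25, 18:55] → during → no.
P [15:50, 18:25] → during → no.
R [11:40, 14:05] → during → no.
S [14:45, 18:30] → during → no.
U [10:50, 14:55] → starts → no.
V [16:45, 19:45] → overlapped-by → yes.
Z [10:00, 11:35] → overlaps → yes.
Result: H, V, Z.

H, V, Z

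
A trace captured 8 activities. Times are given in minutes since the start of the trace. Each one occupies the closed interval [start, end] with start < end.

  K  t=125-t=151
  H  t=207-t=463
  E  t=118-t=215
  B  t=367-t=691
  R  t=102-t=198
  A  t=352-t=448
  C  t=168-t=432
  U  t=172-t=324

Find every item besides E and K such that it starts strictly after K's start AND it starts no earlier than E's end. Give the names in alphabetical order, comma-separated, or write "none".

A, B

Conditions: its start is strictly after K's start (X.start > t=125) AND its start is no earlier than E's end (X.start >= t=215).
A: start t=352 > t=125? ✓; start t=352 >= t=215? ✓ → yes.
B: start t=367 > t=125? ✓; start t=367 >= t=215? ✓ → yes.
C: start t=168 > t=125? ✓; start t=168 >= t=215? ✗ → no.
H: start t=207 > t=125? ✓; start t=207 >= t=215? ✗ → no.
R: start t=102 > t=125? ✗; start t=102 >= t=215? ✗ → no.
U: start t=172 > t=125? ✓; start t=172 >= t=215? ✗ → no.
Result: A, B.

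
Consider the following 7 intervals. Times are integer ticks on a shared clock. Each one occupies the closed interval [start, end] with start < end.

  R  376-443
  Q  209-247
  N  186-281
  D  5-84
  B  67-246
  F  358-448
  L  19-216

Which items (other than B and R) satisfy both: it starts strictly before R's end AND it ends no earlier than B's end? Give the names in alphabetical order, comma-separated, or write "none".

F, N, Q

Conditions: its start is strictly before R's end (X.start < 443) AND its end is no earlier than B's end (X.end >= 246).
D: start 5 < 443? ✓; end 84 >= 246? ✗ → no.
F: start 358 < 443? ✓; end 448 >= 246? ✓ → yes.
L: start 19 < 443? ✓; end 216 >= 246? ✗ → no.
N: start 186 < 443? ✓; end 281 >= 246? ✓ → yes.
Q: start 209 < 443? ✓; end 247 >= 246? ✓ → yes.
Result: F, N, Q.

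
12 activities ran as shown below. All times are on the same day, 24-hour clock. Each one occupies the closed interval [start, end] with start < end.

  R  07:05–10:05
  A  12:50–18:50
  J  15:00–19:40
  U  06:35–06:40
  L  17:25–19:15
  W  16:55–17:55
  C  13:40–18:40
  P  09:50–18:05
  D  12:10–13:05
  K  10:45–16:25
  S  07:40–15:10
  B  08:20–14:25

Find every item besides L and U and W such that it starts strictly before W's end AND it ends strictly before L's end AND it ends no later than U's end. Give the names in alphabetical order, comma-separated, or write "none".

Conditions: its start is strictly before W's end (X.start < 17:55) AND its end is strictly before L's end (X.end < 19:15) AND its end is no later than U's end (X.end <= 06:40).
A: start 12:50 < 17:55? ✓; end 18:50 < 19:15? ✓; end 18:50 <= 06:40? ✗ → no.
B: start 08:20 < 17:55? ✓; end 14:25 < 19:15? ✓; end 14:25 <= 06:40? ✗ → no.
C: start 13:40 < 17:55? ✓; end 18:40 < 19:15? ✓; end 18:40 <= 06:40? ✗ → no.
D: start 12:10 < 17:55? ✓; end 13:05 < 19:15? ✓; end 13:05 <= 06:40? ✗ → no.
J: start 15:00 < 17:55? ✓; end 19:40 < 19:15? ✗; end 19:40 <= 06:40? ✗ → no.
K: start 10:45 < 17:55? ✓; end 16:25 < 19:15? ✓; end 16:25 <= 06:40? ✗ → no.
P: start 09:50 < 17:55? ✓; end 18:05 < 19:15? ✓; end 18:05 <= 06:40? ✗ → no.
R: start 07:05 < 17:55? ✓; end 10:05 < 19:15? ✓; end 10:05 <= 06:40? ✗ → no.
S: start 07:40 < 17:55? ✓; end 15:10 < 19:15? ✓; end 15:10 <= 06:40? ✗ → no.
Result: none.

none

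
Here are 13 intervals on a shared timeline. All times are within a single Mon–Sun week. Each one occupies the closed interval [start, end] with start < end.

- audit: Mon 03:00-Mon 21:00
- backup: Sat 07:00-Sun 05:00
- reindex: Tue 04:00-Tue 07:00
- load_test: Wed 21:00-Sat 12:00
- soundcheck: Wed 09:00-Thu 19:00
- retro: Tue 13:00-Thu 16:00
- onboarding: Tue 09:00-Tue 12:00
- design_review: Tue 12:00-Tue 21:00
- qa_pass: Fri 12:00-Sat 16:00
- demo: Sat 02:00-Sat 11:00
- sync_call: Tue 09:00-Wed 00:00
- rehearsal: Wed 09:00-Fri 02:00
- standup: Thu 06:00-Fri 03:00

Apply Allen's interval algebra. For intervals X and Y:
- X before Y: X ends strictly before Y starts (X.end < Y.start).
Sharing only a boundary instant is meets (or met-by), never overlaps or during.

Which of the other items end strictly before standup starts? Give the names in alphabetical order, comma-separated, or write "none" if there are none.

audit, design_review, onboarding, reindex, sync_call

Target standup = [Thu 06:00, Fri 03:00].
audit [Mon 03:00, Mon 21:00] → before → yes.
backup [Sat 07:00, Sun 05:00] → after → no.
demo [Sat 02:00, Sat 11:00] → after → no.
design_review [Tue 12:00, Tue 21:00] → before → yes.
load_test [Wed 21:00, Sat 12:00] → contains → no.
onboarding [Tue 09:00, Tue 12:00] → before → yes.
qa_pass [Fri 12:00, Sat 16:00] → after → no.
rehearsal [Wed 09:00, Fri 02:00] → overlaps → no.
reindex [Tue 04:00, Tue 07:00] → before → yes.
retro [Tue 13:00, Thu 16:00] → overlaps → no.
soundcheck [Wed 09:00, Thu 19:00] → overlaps → no.
sync_call [Tue 09:00, Wed 00:00] → before → yes.
Result: audit, design_review, onboarding, reindex, sync_call.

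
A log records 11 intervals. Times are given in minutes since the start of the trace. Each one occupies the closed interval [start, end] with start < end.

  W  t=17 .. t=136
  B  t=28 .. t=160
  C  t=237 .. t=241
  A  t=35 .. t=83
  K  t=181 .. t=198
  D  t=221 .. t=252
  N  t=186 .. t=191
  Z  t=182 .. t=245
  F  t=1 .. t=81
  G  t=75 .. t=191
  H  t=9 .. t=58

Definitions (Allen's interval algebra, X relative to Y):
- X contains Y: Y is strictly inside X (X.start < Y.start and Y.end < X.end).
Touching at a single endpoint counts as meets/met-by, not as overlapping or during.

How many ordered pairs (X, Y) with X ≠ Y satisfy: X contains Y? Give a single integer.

Checking all 110 ordered pairs for relation 'contains'; matching pairs in alphabetical order:
(B, A): B contains A ✓
(D, C): D contains C ✓
(F, H): F contains H ✓
(K, N): K contains N ✓
(W, A): W contains A ✓
(Z, C): Z contains C ✓
(Z, N): Z contains N ✓
Count: 7.

7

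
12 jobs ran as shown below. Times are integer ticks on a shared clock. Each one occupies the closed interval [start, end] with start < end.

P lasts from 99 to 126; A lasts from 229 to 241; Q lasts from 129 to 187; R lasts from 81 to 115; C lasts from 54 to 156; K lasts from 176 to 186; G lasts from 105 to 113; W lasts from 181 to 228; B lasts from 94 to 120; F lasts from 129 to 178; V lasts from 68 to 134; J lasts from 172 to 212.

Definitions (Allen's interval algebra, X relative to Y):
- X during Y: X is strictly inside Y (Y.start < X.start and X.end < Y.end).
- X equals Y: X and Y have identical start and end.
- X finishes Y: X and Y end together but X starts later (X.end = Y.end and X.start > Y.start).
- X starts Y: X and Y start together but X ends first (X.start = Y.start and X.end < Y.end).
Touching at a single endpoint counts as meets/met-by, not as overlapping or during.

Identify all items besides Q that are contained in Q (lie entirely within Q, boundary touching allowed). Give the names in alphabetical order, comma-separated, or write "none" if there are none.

Target Q = [129, 187].
A [229, 241] → after → no.
B [94, 120] → before → no.
C [54, 156] → overlaps → no.
F [129, 178] → starts → yes.
G [105, 113] → before → no.
J [172, 212] → overlapped-by → no.
K [176, 186] → during → yes.
P [99, 126] → before → no.
R [81, 115] → before → no.
V [68, 134] → overlaps → no.
W [181, 228] → overlapped-by → no.
Result: F, K.

F, K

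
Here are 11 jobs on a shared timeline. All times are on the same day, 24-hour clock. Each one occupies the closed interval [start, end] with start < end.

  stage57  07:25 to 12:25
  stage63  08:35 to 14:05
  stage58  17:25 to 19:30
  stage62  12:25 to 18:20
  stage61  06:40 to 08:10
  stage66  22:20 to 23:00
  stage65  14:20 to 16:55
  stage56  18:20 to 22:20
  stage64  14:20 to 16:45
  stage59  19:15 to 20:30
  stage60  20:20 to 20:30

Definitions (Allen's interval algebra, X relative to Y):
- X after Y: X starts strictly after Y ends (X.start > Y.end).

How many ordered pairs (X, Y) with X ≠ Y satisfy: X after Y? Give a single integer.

40

Checking all 110 ordered pairs for relation 'after'; matching pairs in alphabetical order:
(stage56, stage57): stage56 after stage57 ✓
(stage56, stage61): stage56 after stage61 ✓
(stage56, stage63): stage56 after stage63 ✓
(stage56, stage64): stage56 after stage64 ✓
(stage56, stage65): stage56 after stage65 ✓
(stage58, stage57): stage58 after stage57 ✓
(stage58, stage61): stage58 after stage61 ✓
(stage58, stage63): stage58 after stage63 ✓
(stage58, stage64): stage58 after stage64 ✓
(stage58, stage65): stage58 after stage65 ✓
(stage59, stage57): stage59 after stage57 ✓
(stage59, stage61): stage59 after stage61 ✓
(stage59, stage62): stage59 after stage62 ✓
(stage59, stage63): stage59 after stage63 ✓
(stage59, stage64): stage59 after stage64 ✓
(stage59, stage65): stage59 after stage65 ✓
(stage60, stage57): stage60 after stage57 ✓
(stage60, stage58): stage60 after stage58 ✓
(stage60, stage61): stage60 after stage61 ✓
(stage60, stage62): stage60 after stage62 ✓
(stage60, stage63): stage60 after stage63 ✓
(stage60, stage64): stage60 after stage64 ✓
(stage60, stage65): stage60 after stage65 ✓
(stage62, stage61): stage62 after stage61 ✓
... plus 16 further pairs not listed.
Count: 40.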